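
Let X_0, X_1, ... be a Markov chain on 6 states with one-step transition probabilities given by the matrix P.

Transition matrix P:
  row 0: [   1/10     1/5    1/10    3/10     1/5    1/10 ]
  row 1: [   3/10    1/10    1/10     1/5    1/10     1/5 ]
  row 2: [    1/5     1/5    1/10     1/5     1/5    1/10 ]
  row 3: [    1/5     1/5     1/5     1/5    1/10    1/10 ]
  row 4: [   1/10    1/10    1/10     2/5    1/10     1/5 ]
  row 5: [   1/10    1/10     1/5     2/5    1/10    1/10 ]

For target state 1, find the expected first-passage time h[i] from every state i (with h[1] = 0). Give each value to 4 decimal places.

First-step conditioning: h[1] = 0; for i ≠ 1, h[i] = 1 + Σ_k P[i][k]·h[k].
  h[0] = 1 + 1/10·h[0] + 1/10·h[2] + 3/10·h[3] + 1/5·h[4] + 1/10·h[5]
  h[2] = 1 + 1/5·h[0] + 1/10·h[2] + 1/5·h[3] + 1/5·h[4] + 1/10·h[5]
  h[3] = 1 + 1/5·h[0] + 1/5·h[2] + 1/5·h[3] + 1/10·h[4] + 1/10·h[5]
  h[4] = 1 + 1/10·h[0] + 1/10·h[2] + 2/5·h[3] + 1/10·h[4] + 1/5·h[5]
  h[5] = 1 + 1/10·h[0] + 1/5·h[2] + 2/5·h[3] + 1/10·h[4] + 1/10·h[5]
Solving the 5×5 linear system over states ≠ 1 gives exactly h = [5650/983, 0, 5655/983, 5600/983, 6205/983, 6155/983] (h[1] = 0 is the target).

h = [5.7477, 0.0000, 5.7528, 5.6968, 6.3123, 6.2614]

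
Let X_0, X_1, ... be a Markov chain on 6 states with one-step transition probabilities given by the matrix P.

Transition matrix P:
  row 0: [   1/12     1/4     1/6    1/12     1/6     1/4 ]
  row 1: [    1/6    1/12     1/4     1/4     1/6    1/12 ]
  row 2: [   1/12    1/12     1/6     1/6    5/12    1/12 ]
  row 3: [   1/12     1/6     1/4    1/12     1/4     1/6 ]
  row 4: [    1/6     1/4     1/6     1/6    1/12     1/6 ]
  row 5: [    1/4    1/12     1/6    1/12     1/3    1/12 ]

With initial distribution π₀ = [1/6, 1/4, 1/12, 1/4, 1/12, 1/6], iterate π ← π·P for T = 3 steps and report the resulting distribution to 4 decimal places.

π = [0.1387, 0.1574, 0.1917, 0.1448, 0.2296, 0.1378]

t=0: π = [0.1667, 0.2500, 0.0833, 0.2500, 0.0833, 0.1667]
t=1: π = [0.1389, 0.1458, 0.2083, 0.1389, 0.2292, 0.1389]
t=2: π = [0.1377, 0.1563, 0.1904, 0.1441, 0.2344, 0.1372]
t=3: π = [0.1387, 0.1574, 0.1917, 0.1448, 0.2296, 0.1378]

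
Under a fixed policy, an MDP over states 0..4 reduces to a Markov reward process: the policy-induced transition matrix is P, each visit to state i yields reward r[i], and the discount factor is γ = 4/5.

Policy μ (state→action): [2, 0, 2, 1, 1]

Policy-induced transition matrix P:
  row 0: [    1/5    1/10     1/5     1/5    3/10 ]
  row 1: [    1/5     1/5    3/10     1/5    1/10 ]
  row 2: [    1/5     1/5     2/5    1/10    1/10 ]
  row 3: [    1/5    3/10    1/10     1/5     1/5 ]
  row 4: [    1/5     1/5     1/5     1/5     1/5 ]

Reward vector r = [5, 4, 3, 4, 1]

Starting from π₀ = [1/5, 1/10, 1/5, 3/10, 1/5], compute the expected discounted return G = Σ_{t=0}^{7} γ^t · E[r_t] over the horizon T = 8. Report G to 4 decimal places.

t=0: π = [0.2000, 0.1000, 0.2000, 0.3000, 0.2000], E[r] = 3.4000, γ^t·E[r] = 3.400000, running G = 3.400000
t=1: π = [0.2000, 0.2100, 0.2200, 0.1800, 0.1900], E[r] = 3.4100, γ^t·E[r] = 2.728000, running G = 6.128000
t=2: π = [0.2000, 0.1980, 0.2470, 0.1780, 0.1770], E[r] = 3.4220, γ^t·E[r] = 2.190080, running G = 8.318080
t=3: π = [0.2000, 0.1978, 0.2514, 0.1753, 0.1755], E[r] = 3.4221, γ^t·E[r] = 1.752115, running G = 10.070195
t=4: π = [0.2000, 0.1975, 0.2525, 0.1749, 0.1751], E[r] = 3.4222, γ^t·E[r] = 1.401745, running G = 11.471941
t=5: π = [0.2000, 0.1975, 0.2528, 0.1747, 0.1750], E[r] = 3.4222, γ^t·E[r] = 1.121401, running G = 12.593342
t=6: π = [0.2000, 0.1975, 0.2528, 0.1747, 0.1750], E[r] = 3.4222, γ^t·E[r] = 0.897122, running G = 13.490464
t=7: π = [0.2000, 0.1975, 0.2528, 0.1747, 0.1750], E[r] = 3.4223, γ^t·E[r] = 0.717698, running G = 14.208162

G = 14.2082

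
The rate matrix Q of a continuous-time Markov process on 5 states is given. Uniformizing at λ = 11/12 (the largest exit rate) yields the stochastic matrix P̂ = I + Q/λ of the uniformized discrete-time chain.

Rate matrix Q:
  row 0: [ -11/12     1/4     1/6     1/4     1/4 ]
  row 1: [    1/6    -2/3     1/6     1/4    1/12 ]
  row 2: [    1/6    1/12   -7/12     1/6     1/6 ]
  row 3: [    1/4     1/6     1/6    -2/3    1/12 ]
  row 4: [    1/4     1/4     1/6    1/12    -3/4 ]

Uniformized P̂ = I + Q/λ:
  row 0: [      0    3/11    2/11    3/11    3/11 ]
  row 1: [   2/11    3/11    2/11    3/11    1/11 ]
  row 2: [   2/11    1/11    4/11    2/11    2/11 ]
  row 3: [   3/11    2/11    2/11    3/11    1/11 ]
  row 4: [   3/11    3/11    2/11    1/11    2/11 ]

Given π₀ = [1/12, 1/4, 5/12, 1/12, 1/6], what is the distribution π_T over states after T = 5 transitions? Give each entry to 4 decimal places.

t=0: π = [0.0833, 0.2500, 0.4167, 0.0833, 0.1667]
t=1: π = [0.1894, 0.1894, 0.2576, 0.2045, 0.1591]
t=2: π = [0.1804, 0.2073, 0.2287, 0.2204, 0.1632]
t=3: π = [0.1839, 0.2111, 0.2234, 0.2223, 0.1593]
t=4: π = [0.1831, 0.2119, 0.2224, 0.2234, 0.1591]
t=5: π = [0.1833, 0.2120, 0.2223, 0.2236, 0.1589]

π = [0.1833, 0.2120, 0.2223, 0.2236, 0.1589]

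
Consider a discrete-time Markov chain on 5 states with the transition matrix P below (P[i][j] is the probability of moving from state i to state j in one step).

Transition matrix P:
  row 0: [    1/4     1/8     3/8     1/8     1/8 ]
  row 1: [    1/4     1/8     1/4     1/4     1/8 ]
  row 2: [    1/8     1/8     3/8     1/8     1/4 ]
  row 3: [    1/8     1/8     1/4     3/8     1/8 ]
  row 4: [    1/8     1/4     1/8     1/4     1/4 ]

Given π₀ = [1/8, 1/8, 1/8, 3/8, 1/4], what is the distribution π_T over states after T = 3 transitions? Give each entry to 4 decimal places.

t=0: π = [0.1250, 0.1250, 0.1250, 0.3750, 0.2500]
t=1: π = [0.1563, 0.1563, 0.2500, 0.2656, 0.1719]
t=2: π = [0.1641, 0.1465, 0.2793, 0.2324, 0.1777]
t=3: π = [0.1638, 0.1472, 0.2832, 0.2236, 0.1821]

π = [0.1638, 0.1472, 0.2832, 0.2236, 0.1821]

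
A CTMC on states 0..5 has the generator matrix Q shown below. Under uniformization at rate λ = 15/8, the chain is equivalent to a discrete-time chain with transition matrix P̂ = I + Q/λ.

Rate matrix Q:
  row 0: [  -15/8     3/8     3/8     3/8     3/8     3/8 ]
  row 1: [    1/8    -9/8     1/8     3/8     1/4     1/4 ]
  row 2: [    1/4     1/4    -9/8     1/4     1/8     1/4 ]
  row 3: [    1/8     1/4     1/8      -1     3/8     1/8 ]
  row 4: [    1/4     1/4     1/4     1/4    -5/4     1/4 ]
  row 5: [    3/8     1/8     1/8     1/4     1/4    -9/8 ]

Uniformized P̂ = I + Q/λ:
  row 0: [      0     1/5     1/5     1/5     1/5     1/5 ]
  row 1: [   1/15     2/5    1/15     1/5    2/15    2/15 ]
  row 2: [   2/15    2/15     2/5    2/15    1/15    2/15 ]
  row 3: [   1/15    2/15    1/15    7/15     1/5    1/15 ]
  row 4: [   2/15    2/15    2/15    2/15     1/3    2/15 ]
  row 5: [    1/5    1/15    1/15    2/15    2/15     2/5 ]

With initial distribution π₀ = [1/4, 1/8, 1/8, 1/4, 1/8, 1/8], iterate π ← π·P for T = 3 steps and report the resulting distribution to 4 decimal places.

π = [0.1034, 0.1757, 0.1395, 0.2290, 0.1828, 0.1696]

t=0: π = [0.2500, 0.1250, 0.1250, 0.2500, 0.1250, 0.1250]
t=1: π = [0.0833, 0.1750, 0.1500, 0.2417, 0.1833, 0.1667]
t=2: π = [0.1056, 0.1744, 0.1400, 0.2311, 0.1817, 0.1672]
t=3: π = [0.1034, 0.1757, 0.1395, 0.2290, 0.1828, 0.1696]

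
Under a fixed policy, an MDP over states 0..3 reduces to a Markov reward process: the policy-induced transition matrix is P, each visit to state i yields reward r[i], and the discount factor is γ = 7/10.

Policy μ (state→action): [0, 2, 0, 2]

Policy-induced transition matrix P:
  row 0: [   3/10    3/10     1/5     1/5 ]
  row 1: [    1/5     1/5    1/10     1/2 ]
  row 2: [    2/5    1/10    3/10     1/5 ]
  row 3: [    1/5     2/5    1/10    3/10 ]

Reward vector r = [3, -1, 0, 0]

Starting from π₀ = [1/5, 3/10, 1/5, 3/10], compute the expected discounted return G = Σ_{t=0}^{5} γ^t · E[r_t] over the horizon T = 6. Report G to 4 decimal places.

G = 1.2842

t=0: π = [0.2000, 0.3000, 0.2000, 0.3000], E[r] = 0.3000, γ^t·E[r] = 0.300000, running G = 0.300000
t=1: π = [0.2600, 0.2600, 0.1600, 0.3200], E[r] = 0.5200, γ^t·E[r] = 0.364000, running G = 0.664000
t=2: π = [0.2580, 0.2740, 0.1580, 0.3100], E[r] = 0.5000, γ^t·E[r] = 0.245000, running G = 0.909000
t=3: π = [0.2574, 0.2720, 0.1574, 0.3132], E[r] = 0.5002, γ^t·E[r] = 0.171569, running G = 1.080569
t=4: π = [0.2572, 0.2726, 0.1572, 0.3129], E[r] = 0.4990, γ^t·E[r] = 0.119815, running G = 1.200383
t=5: π = [0.2572, 0.2726, 0.1572, 0.3131], E[r] = 0.4989, γ^t·E[r] = 0.083852, running G = 1.284236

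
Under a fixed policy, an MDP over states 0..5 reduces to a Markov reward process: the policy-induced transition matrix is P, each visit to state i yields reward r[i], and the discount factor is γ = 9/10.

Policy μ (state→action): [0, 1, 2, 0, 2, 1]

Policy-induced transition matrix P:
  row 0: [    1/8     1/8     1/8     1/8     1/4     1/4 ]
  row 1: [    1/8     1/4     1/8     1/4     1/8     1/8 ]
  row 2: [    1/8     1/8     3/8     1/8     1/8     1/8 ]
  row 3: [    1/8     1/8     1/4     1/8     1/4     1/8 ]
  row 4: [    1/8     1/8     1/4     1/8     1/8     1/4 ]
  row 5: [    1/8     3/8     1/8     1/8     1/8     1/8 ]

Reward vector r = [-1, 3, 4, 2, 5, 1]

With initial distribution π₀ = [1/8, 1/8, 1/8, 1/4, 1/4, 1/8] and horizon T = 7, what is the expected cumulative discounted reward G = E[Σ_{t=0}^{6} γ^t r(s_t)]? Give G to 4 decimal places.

G = 13.4569

t=0: π = [0.1250, 0.1250, 0.1250, 0.2500, 0.2500, 0.1250], E[r] = 2.6250, γ^t·E[r] = 2.625000, running G = 2.625000
t=1: π = [0.1250, 0.1719, 0.2188, 0.1406, 0.1719, 0.1719], E[r] = 2.5781, γ^t·E[r] = 2.320313, running G = 4.945313
t=2: π = [0.1250, 0.1895, 0.2188, 0.1465, 0.1582, 0.1621], E[r] = 2.5645, γ^t·E[r] = 2.077207, running G = 7.022520
t=3: π = [0.1250, 0.1892, 0.2178, 0.1487, 0.1589, 0.1604], E[r] = 2.5662, γ^t·E[r] = 1.870732, running G = 8.893252
t=4: π = [0.1250, 0.1888, 0.2179, 0.1487, 0.1592, 0.1605], E[r] = 2.5667, γ^t·E[r] = 1.683999, running G = 10.577251
t=5: π = [0.1250, 0.1887, 0.2180, 0.1486, 0.1592, 0.1605], E[r] = 2.5667, γ^t·E[r] = 1.515624, running G = 12.092875
t=6: π = [0.1250, 0.1887, 0.2180, 0.1486, 0.1592, 0.1605], E[r] = 2.5667, γ^t·E[r] = 1.364061, running G = 13.456936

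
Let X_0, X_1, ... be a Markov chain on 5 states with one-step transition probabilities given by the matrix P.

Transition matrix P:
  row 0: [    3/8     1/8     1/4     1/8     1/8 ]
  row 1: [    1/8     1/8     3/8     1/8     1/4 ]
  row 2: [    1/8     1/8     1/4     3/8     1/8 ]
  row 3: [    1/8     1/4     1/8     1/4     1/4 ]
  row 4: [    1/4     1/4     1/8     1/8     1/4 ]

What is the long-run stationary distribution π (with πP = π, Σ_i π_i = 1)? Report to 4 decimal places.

π = [0.1996, 0.1754, 0.2215, 0.2061, 0.1974]

Balance equations π_j = Σ_i π_i·P[i][j]:
  π_0 = 3/8·π_0 + 1/8·π_1 + 1/8·π_2 + 1/8·π_3 + 1/4·π_4
  π_1 = 1/8·π_0 + 1/8·π_1 + 1/8·π_2 + 1/4·π_3 + 1/4·π_4
  π_2 = 1/4·π_0 + 3/8·π_1 + 1/4·π_2 + 1/8·π_3 + 1/8·π_4
  π_3 = 1/8·π_0 + 1/8·π_1 + 3/8·π_2 + 1/4·π_3 + 1/8·π_4
  normalize: π_0 + π_1 + π_2 + π_3 + π_4 = 1
Solving the linear system gives exactly π = [91/456, 10/57, 101/456, 47/228, 15/76].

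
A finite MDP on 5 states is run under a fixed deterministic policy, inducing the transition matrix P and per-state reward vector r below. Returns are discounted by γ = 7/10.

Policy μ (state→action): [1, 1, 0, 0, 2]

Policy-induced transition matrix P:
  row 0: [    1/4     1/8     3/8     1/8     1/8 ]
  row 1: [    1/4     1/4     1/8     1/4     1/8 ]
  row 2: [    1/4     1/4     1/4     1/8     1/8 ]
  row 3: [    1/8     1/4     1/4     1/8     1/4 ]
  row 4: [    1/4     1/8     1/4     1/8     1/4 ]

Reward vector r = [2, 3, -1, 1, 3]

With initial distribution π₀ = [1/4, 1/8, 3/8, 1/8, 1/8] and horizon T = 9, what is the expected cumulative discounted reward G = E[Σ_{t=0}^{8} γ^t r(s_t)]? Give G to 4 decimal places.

t=0: π = [0.2500, 0.1250, 0.3750, 0.1250, 0.1250], E[r] = 1.0000, γ^t·E[r] = 1.000000, running G = 1.000000
t=1: π = [0.2344, 0.2031, 0.2656, 0.1406, 0.1563], E[r] = 1.4219, γ^t·E[r] = 0.995313, running G = 1.995313
t=2: π = [0.2324, 0.2012, 0.2539, 0.1504, 0.1621], E[r] = 1.4512, γ^t·E[r] = 0.711074, running G = 2.706387
t=3: π = [0.2312, 0.2007, 0.2539, 0.1501, 0.1641], E[r] = 1.4529, γ^t·E[r] = 0.498338, running G = 3.204725
t=4: π = [0.2312, 0.2006, 0.2538, 0.1501, 0.1643], E[r] = 1.4533, γ^t·E[r] = 0.348947, running G = 3.553671
t=5: π = [0.2312, 0.2006, 0.2538, 0.1501, 0.1643], E[r] = 1.4533, γ^t·E[r] = 0.244255, running G = 3.797926
t=6: π = [0.2312, 0.2006, 0.2538, 0.1501, 0.1643], E[r] = 1.4533, γ^t·E[r] = 0.170977, running G = 3.968903
t=7: π = [0.2312, 0.2006, 0.2538, 0.1501, 0.1643], E[r] = 1.4533, γ^t·E[r] = 0.119684, running G = 4.088587
t=8: π = [0.2312, 0.2006, 0.2538, 0.1501, 0.1643], E[r] = 1.4533, γ^t·E[r] = 0.083779, running G = 4.172366

G = 4.1724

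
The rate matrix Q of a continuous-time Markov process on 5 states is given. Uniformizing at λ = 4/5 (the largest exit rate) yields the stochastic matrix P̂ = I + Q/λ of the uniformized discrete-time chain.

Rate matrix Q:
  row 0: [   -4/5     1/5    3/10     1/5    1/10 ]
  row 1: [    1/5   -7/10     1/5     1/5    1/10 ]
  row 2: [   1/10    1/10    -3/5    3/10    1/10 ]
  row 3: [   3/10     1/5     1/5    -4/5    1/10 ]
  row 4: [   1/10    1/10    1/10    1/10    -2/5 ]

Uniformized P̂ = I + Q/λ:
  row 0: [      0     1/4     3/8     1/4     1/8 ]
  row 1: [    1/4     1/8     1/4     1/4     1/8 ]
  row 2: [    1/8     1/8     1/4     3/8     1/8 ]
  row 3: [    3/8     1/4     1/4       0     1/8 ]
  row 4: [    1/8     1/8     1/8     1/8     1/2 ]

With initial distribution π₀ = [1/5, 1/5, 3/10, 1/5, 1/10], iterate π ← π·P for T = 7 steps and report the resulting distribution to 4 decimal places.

π = [0.1758, 0.1726, 0.2470, 0.2047, 0.1999]

t=0: π = [0.2000, 0.2000, 0.3000, 0.2000, 0.1000]
t=1: π = [0.1750, 0.1750, 0.2625, 0.2250, 0.1625]
t=2: π = [0.1813, 0.1750, 0.2516, 0.2063, 0.1859]
t=3: π = [0.1758, 0.1734, 0.2494, 0.2066, 0.1947]
t=4: π = [0.1764, 0.1728, 0.2476, 0.2052, 0.1980]
t=5: π = [0.1758, 0.1727, 0.2473, 0.2049, 0.1993]
t=6: π = [0.1758, 0.1726, 0.2471, 0.2048, 0.1997]
t=7: π = [0.1758, 0.1726, 0.2470, 0.2047, 0.1999]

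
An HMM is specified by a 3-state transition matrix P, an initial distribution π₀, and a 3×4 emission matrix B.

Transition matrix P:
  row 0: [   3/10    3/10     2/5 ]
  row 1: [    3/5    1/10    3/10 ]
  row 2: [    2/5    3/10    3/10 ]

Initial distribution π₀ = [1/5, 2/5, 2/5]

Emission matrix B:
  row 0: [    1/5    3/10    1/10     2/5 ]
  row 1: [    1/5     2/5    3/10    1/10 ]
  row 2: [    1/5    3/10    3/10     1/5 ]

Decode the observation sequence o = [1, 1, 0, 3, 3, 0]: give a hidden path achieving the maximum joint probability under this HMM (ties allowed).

t=0: δ = [6.000e-02, 1.600e-01, 1.200e-01]  (obs o_0=1)
t=1: δ = [2.880e-02, 1.440e-02, 1.440e-02]  ψ = [1, 2, 1]  (obs o_1=1)
t=2: δ = [1.728e-03, 1.728e-03, 2.304e-03]  ψ = [0, 0, 0]  (obs o_2=0)
t=3: δ = [4.147e-04, 6.912e-05, 1.382e-04]  ψ = [1, 2, 0]  (obs o_3=3)
t=4: δ = [4.977e-05, 1.244e-05, 3.318e-05]  ψ = [0, 0, 0]  (obs o_4=3)
t=5: δ = [2.986e-06, 2.986e-06, 3.981e-06]  ψ = [0, 0, 0]  (obs o_5=0)
backtrack: best end state = 2; path = [1, 0, 1, 0, 0, 2]

path = [1, 0, 1, 0, 0, 2]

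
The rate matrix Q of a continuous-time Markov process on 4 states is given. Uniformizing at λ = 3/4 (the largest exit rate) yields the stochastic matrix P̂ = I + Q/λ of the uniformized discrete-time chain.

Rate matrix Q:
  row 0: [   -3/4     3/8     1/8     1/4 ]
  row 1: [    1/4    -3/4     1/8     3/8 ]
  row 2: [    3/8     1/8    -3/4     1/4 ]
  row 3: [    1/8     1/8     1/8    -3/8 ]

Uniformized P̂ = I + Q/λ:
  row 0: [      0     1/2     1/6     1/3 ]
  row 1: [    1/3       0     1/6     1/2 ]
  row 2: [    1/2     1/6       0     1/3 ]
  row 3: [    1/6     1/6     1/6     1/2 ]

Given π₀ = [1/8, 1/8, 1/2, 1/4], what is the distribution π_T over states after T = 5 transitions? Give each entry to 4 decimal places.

π = [0.2156, 0.1997, 0.1428, 0.4419]

t=0: π = [0.1250, 0.1250, 0.5000, 0.2500]
t=1: π = [0.3333, 0.1875, 0.0833, 0.3958]
t=2: π = [0.1701, 0.2465, 0.1528, 0.4306]
t=3: π = [0.2303, 0.1823, 0.1412, 0.4462]
t=4: π = [0.2057, 0.2131, 0.1431, 0.4381]
t=5: π = [0.2156, 0.1997, 0.1428, 0.4419]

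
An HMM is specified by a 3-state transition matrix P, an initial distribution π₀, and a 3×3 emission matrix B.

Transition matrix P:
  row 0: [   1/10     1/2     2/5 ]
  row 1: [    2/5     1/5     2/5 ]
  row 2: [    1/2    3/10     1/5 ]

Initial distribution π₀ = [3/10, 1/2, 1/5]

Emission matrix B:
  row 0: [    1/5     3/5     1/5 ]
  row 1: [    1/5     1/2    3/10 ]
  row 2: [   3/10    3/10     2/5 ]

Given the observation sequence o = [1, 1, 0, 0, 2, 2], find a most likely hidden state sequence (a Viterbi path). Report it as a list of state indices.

t=0: δ = [1.800e-01, 2.500e-01, 6.000e-02]  (obs o_0=1)
t=1: δ = [6.000e-02, 4.500e-02, 3.000e-02]  ψ = [1, 0, 1]  (obs o_1=1)
t=2: δ = [3.600e-03, 6.000e-03, 7.200e-03]  ψ = [1, 0, 0]  (obs o_2=0)
t=3: δ = [7.200e-04, 4.320e-04, 7.200e-04]  ψ = [2, 2, 1]  (obs o_3=0)
t=4: δ = [7.200e-05, 1.080e-04, 1.152e-04]  ψ = [2, 0, 0]  (obs o_4=2)
t=5: δ = [1.152e-05, 1.080e-05, 1.728e-05]  ψ = [2, 0, 1]  (obs o_5=2)
backtrack: best end state = 2; path = [1, 0, 2, 0, 1, 2]

path = [1, 0, 2, 0, 1, 2]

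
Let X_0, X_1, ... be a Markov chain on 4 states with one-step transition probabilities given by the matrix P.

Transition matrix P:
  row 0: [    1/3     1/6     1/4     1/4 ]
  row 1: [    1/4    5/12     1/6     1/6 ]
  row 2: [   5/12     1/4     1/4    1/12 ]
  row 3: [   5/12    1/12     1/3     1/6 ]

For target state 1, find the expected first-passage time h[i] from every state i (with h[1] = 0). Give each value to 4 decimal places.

h = [5.7805, 0.0000, 5.2317, 6.1829]

First-step conditioning: h[1] = 0; for i ≠ 1, h[i] = 1 + Σ_k P[i][k]·h[k].
  h[0] = 1 + 1/3·h[0] + 1/4·h[2] + 1/4·h[3]
  h[2] = 1 + 5/12·h[0] + 1/4·h[2] + 1/12·h[3]
  h[3] = 1 + 5/12·h[0] + 1/3·h[2] + 1/6·h[3]
Solving the 3×3 linear system over states ≠ 1 gives exactly h = [237/41, 0, 429/82, 507/82] (h[1] = 0 is the target).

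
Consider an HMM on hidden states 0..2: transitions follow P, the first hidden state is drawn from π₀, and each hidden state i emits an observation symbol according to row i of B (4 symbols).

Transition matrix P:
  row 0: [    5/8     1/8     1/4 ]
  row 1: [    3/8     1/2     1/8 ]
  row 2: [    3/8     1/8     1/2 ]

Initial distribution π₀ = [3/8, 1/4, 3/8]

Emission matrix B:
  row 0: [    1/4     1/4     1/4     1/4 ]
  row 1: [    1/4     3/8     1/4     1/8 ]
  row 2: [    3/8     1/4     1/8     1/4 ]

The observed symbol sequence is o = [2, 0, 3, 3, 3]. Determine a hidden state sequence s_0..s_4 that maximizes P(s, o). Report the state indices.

t=0: δ = [9.375e-02, 6.250e-02, 4.688e-02]  (obs o_0=2)
t=1: δ = [1.465e-02, 7.812e-03, 8.789e-03]  ψ = [0, 1, 0]  (obs o_1=0)
t=2: δ = [2.289e-03, 4.883e-04, 1.099e-03]  ψ = [0, 1, 2]  (obs o_2=3)
t=3: δ = [3.576e-04, 3.576e-05, 1.431e-04]  ψ = [0, 0, 0]  (obs o_3=3)
t=4: δ = [5.588e-05, 5.588e-06, 2.235e-05]  ψ = [0, 0, 0]  (obs o_4=3)
backtrack: best end state = 0; path = [0, 0, 0, 0, 0]

path = [0, 0, 0, 0, 0]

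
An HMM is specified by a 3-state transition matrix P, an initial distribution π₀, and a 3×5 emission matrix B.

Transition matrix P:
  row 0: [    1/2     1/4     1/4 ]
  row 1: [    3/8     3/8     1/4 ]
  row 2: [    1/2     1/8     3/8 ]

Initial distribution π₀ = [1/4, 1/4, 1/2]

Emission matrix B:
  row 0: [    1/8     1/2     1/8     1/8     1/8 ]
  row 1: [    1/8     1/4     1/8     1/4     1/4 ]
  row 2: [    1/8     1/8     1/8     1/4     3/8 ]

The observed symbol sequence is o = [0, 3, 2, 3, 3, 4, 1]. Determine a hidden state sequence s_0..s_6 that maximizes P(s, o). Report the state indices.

t=0: δ = [3.125e-02, 3.125e-02, 6.250e-02]  (obs o_0=0)
t=1: δ = [3.906e-03, 2.930e-03, 5.859e-03]  ψ = [2, 1, 2]  (obs o_1=3)
t=2: δ = [3.662e-04, 1.373e-04, 2.747e-04]  ψ = [2, 1, 2]  (obs o_2=2)
t=3: δ = [2.289e-05, 2.289e-05, 2.575e-05]  ψ = [0, 0, 2]  (obs o_3=3)
t=4: δ = [1.609e-06, 2.146e-06, 2.414e-06]  ψ = [2, 1, 2]  (obs o_4=3)
t=5: δ = [1.509e-07, 2.012e-07, 3.395e-07]  ψ = [2, 1, 2]  (obs o_5=4)
t=6: δ = [8.487e-08, 1.886e-08, 1.591e-08]  ψ = [2, 1, 2]  (obs o_6=1)
backtrack: best end state = 0; path = [2, 2, 2, 2, 2, 2, 0]

path = [2, 2, 2, 2, 2, 2, 0]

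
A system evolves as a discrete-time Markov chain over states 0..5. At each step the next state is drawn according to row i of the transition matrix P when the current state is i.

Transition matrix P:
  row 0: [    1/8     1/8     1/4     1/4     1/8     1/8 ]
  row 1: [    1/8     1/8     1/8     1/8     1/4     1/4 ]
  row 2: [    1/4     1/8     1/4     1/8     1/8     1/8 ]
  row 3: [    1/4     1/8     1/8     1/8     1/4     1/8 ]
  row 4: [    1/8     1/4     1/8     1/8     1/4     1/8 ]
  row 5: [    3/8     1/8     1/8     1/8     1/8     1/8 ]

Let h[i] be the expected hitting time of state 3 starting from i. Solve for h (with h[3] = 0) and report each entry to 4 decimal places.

h = [5.9073, 6.7413, 6.6457, 0.0000, 6.7648, 6.5534]

First-step conditioning: h[3] = 0; for i ≠ 3, h[i] = 1 + Σ_k P[i][k]·h[k].
  h[0] = 1 + 1/8·h[0] + 1/8·h[1] + 1/4·h[2] + 1/8·h[4] + 1/8·h[5]
  h[1] = 1 + 1/8·h[0] + 1/8·h[1] + 1/8·h[2] + 1/4·h[4] + 1/4·h[5]
  h[2] = 1 + 1/4·h[0] + 1/8·h[1] + 1/4·h[2] + 1/8·h[4] + 1/8·h[5]
  h[4] = 1 + 1/8·h[0] + 1/4·h[1] + 1/8·h[2] + 1/4·h[4] + 1/8·h[5]
  h[5] = 1 + 3/8·h[0] + 1/8·h[1] + 1/8·h[2] + 1/8·h[4] + 1/8·h[5]
Solving the 5×5 linear system over states ≠ 3 gives exactly h = [28160/4767, 10712/1589, 10560/1589, 0, 32248/4767, 31240/4767] (h[3] = 0 is the target).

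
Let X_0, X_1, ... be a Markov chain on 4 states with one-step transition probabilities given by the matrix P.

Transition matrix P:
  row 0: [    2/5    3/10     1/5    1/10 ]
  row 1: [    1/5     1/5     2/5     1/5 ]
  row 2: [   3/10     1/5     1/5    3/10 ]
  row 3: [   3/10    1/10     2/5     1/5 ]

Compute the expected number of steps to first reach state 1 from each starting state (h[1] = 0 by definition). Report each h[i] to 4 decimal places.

h = [4.0952, 0.0000, 4.7143, 5.1429]

First-step conditioning: h[1] = 0; for i ≠ 1, h[i] = 1 + Σ_k P[i][k]·h[k].
  h[0] = 1 + 2/5·h[0] + 1/5·h[2] + 1/10·h[3]
  h[2] = 1 + 3/10·h[0] + 1/5·h[2] + 3/10·h[3]
  h[3] = 1 + 3/10·h[0] + 2/5·h[2] + 1/5·h[3]
Solving the 3×3 linear system over states ≠ 1 gives exactly h = [86/21, 0, 33/7, 36/7] (h[1] = 0 is the target).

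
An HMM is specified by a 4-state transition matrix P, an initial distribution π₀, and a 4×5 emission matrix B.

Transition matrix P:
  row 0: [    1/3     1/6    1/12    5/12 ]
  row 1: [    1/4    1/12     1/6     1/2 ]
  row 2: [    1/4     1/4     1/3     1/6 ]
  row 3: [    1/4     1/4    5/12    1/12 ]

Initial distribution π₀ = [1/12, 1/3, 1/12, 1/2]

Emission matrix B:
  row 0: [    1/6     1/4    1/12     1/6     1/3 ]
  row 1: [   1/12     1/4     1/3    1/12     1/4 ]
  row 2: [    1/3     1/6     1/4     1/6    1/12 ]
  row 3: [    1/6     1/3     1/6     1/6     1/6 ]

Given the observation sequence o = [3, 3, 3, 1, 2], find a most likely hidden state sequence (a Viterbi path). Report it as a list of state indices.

path = [3, 2, 0, 3, 2]

t=0: δ = [1.389e-02, 2.778e-02, 1.389e-02, 8.333e-02]  (obs o_0=3)
t=1: δ = [3.472e-03, 1.736e-03, 5.787e-03, 2.315e-03]  ψ = [3, 3, 3, 1]  (obs o_1=3)
t=2: δ = [2.411e-04, 1.206e-04, 3.215e-04, 2.411e-04]  ψ = [2, 2, 2, 0]  (obs o_2=3)
t=3: δ = [2.009e-05, 2.009e-05, 1.786e-05, 3.349e-05]  ψ = [0, 2, 2, 0]  (obs o_3=1)
t=4: δ = [6.977e-07, 2.791e-06, 3.489e-06, 1.674e-06]  ψ = [3, 3, 3, 1]  (obs o_4=2)
backtrack: best end state = 2; path = [3, 2, 0, 3, 2]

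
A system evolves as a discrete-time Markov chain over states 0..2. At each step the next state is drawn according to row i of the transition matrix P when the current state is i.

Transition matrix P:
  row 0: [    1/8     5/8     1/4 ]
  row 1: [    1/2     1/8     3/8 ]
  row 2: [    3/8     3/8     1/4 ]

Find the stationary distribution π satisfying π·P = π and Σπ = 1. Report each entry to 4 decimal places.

π = [0.3367, 0.3673, 0.2959]

Balance equations π_j = Σ_i π_i·P[i][j]:
  π_0 = 1/8·π_0 + 1/2·π_1 + 3/8·π_2
  π_1 = 5/8·π_0 + 1/8·π_1 + 3/8·π_2
  normalize: π_0 + π_1 + π_2 = 1
Solving the linear system gives exactly π = [33/98, 18/49, 29/98].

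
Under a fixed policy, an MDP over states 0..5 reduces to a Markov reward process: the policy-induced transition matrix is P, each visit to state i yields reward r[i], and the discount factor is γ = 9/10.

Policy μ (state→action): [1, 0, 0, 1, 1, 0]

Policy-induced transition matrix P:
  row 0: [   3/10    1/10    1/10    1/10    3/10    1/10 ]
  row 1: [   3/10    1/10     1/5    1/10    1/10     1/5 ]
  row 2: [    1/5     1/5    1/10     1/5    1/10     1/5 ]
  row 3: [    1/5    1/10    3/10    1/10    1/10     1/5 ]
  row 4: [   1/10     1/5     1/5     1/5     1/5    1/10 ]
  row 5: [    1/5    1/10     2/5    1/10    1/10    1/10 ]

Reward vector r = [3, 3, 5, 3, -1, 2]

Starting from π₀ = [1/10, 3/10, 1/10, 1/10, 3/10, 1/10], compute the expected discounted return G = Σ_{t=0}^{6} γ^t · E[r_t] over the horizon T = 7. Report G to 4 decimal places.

G = 12.9876

t=0: π = [0.1000, 0.3000, 0.1000, 0.1000, 0.3000, 0.1000], E[r] = 1.9000, γ^t·E[r] = 1.900000, running G = 1.900000
t=1: π = [0.2100, 0.1400, 0.2100, 0.1400, 0.1500, 0.1500], E[r] = 2.6700, γ^t·E[r] = 2.403000, running G = 4.303000
t=2: π = [0.2200, 0.1360, 0.2020, 0.1360, 0.1570, 0.1490], E[r] = 2.6270, γ^t·E[r] = 2.127870, running G = 6.430870
t=3: π = [0.2199, 0.1359, 0.2012, 0.1359, 0.1597, 0.1474], E[r] = 2.6162, γ^t·E[r] = 1.907210, running G = 8.338080
t=4: π = [0.2196, 0.1361, 0.2010, 0.1361, 0.1600, 0.1473], E[r] = 2.6148, γ^t·E[r] = 1.715583, running G = 10.053663
t=5: π = [0.2196, 0.1361, 0.2010, 0.1361, 0.1599, 0.1473], E[r] = 2.6150, γ^t·E[r] = 1.544156, running G = 11.597819
t=6: π = [0.2196, 0.1361, 0.2010, 0.1361, 0.1599, 0.1473], E[r] = 2.6151, γ^t·E[r] = 1.389761, running G = 12.987580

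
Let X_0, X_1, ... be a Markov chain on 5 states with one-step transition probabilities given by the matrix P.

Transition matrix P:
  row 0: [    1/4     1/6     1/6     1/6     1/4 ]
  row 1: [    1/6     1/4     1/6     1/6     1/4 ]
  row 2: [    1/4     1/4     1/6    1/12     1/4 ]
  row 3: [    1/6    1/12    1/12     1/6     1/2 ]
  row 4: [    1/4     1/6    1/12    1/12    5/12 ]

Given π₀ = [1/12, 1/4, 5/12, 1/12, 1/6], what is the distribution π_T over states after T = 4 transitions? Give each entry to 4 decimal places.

t=0: π = [0.0833, 0.2500, 0.4167, 0.0833, 0.1667]
t=1: π = [0.2222, 0.2153, 0.1458, 0.1181, 0.2986]
t=2: π = [0.2222, 0.1869, 0.1319, 0.1296, 0.3293]
t=3: π = [0.2236, 0.1824, 0.1284, 0.1282, 0.3373]
t=4: π = [0.2241, 0.1819, 0.1279, 0.1279, 0.3383]

π = [0.2241, 0.1819, 0.1279, 0.1279, 0.3383]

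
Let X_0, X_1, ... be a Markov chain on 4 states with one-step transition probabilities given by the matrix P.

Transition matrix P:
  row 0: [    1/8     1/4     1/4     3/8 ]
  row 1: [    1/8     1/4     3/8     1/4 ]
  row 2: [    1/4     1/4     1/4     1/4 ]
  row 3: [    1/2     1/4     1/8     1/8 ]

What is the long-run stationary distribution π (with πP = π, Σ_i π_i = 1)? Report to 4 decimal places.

π = [0.2500, 0.2500, 0.2500, 0.2500]

Balance equations π_j = Σ_i π_i·P[i][j]:
  π_0 = 1/8·π_0 + 1/8·π_1 + 1/4·π_2 + 1/2·π_3
  π_1 = 1/4·π_0 + 1/4·π_1 + 1/4·π_2 + 1/4·π_3
  π_2 = 1/4·π_0 + 3/8·π_1 + 1/4·π_2 + 1/8·π_3
  normalize: π_0 + π_1 + π_2 + π_3 = 1
Solving the linear system gives exactly π = [1/4, 1/4, 1/4, 1/4].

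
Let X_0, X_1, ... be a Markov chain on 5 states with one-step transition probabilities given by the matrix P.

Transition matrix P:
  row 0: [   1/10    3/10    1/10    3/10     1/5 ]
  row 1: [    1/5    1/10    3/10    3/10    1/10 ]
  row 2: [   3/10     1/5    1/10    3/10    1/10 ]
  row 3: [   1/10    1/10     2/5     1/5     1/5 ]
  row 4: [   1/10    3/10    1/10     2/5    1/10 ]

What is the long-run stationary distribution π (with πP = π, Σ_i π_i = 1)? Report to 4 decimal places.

π = [0.1629, 0.1838, 0.2225, 0.2859, 0.1449]

Balance equations π_j = Σ_i π_i·P[i][j]:
  π_0 = 1/10·π_0 + 1/5·π_1 + 3/10·π_2 + 1/10·π_3 + 1/10·π_4
  π_1 = 3/10·π_0 + 1/10·π_1 + 1/5·π_2 + 1/10·π_3 + 3/10·π_4
  π_2 = 1/10·π_0 + 3/10·π_1 + 1/10·π_2 + 2/5·π_3 + 1/10·π_4
  π_3 = 3/10·π_0 + 3/10·π_1 + 3/10·π_2 + 1/5·π_3 + 2/5·π_4
  normalize: π_0 + π_1 + π_2 + π_3 + π_4 = 1
Solving the linear system gives exactly π = [2406/14771, 2715/14771, 3287/14771, 4223/14771, 2140/14771].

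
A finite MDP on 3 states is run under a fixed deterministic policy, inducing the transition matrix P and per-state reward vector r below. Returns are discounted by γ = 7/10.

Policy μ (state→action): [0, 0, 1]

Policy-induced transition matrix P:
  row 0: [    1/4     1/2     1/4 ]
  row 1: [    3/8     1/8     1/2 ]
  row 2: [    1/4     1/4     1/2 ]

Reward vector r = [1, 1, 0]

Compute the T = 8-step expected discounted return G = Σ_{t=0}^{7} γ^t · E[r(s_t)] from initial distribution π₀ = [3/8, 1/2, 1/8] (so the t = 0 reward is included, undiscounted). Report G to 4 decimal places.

t=0: π = [0.3750, 0.5000, 0.1250], E[r] = 0.8750, γ^t·E[r] = 0.875000, running G = 0.875000
t=1: π = [0.3125, 0.2813, 0.4063], E[r] = 0.5938, γ^t·E[r] = 0.415625, running G = 1.290625
t=2: π = [0.2852, 0.2930, 0.4219], E[r] = 0.5781, γ^t·E[r] = 0.283281, running G = 1.573906
t=3: π = [0.2866, 0.2847, 0.4287], E[r] = 0.5713, γ^t·E[r] = 0.195952, running G = 1.769858
t=4: π = [0.2856, 0.2861, 0.4283], E[r] = 0.5717, γ^t·E[r] = 0.137254, running G = 1.907113
t=5: π = [0.2858, 0.2856, 0.4286], E[r] = 0.5714, γ^t·E[r] = 0.096035, running G = 2.003147
t=6: π = [0.2857, 0.2857, 0.4286], E[r] = 0.5714, γ^t·E[r] = 0.067229, running G = 2.070377
t=7: π = [0.2857, 0.2857, 0.4286], E[r] = 0.5714, γ^t·E[r] = 0.047059, running G = 2.117436

G = 2.1174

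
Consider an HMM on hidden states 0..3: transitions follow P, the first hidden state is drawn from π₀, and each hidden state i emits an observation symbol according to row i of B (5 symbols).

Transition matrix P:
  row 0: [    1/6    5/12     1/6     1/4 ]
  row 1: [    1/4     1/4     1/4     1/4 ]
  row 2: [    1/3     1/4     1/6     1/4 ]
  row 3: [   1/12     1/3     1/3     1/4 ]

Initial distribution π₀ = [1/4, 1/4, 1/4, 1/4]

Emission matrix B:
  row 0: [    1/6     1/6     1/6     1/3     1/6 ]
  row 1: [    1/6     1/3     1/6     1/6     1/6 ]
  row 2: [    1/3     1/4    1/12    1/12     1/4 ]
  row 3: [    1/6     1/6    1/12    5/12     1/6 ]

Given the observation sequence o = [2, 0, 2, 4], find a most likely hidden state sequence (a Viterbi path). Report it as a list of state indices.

path = [1, 2, 0, 1]

t=0: δ = [4.167e-02, 4.167e-02, 2.083e-02, 2.083e-02]  (obs o_0=2)
t=1: δ = [1.736e-03, 2.894e-03, 3.472e-03, 1.736e-03]  ψ = [1, 0, 1, 0]  (obs o_1=0)
t=2: δ = [1.929e-04, 1.447e-04, 6.028e-05, 7.234e-05]  ψ = [2, 2, 1, 2]  (obs o_2=2)
t=3: δ = [6.028e-06, 1.340e-05, 9.042e-06, 8.038e-06]  ψ = [1, 0, 1, 0]  (obs o_3=4)
backtrack: best end state = 1; path = [1, 2, 0, 1]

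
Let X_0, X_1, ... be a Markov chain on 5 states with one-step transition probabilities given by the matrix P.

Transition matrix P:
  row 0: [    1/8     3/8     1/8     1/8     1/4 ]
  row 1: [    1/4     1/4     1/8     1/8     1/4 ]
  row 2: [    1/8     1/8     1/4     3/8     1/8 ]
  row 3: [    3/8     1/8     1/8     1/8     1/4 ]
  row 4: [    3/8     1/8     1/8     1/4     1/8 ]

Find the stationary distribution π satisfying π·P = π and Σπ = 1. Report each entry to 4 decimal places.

π = [0.2500, 0.2143, 0.1429, 0.1865, 0.2063]

Balance equations π_j = Σ_i π_i·P[i][j]:
  π_0 = 1/8·π_0 + 1/4·π_1 + 1/8·π_2 + 3/8·π_3 + 3/8·π_4
  π_1 = 3/8·π_0 + 1/4·π_1 + 1/8·π_2 + 1/8·π_3 + 1/8·π_4
  π_2 = 1/8·π_0 + 1/8·π_1 + 1/4·π_2 + 1/8·π_3 + 1/8·π_4
  π_3 = 1/8·π_0 + 1/8·π_1 + 3/8·π_2 + 1/8·π_3 + 1/4·π_4
  normalize: π_0 + π_1 + π_2 + π_3 + π_4 = 1
Solving the linear system gives exactly π = [1/4, 3/14, 1/7, 47/252, 13/63].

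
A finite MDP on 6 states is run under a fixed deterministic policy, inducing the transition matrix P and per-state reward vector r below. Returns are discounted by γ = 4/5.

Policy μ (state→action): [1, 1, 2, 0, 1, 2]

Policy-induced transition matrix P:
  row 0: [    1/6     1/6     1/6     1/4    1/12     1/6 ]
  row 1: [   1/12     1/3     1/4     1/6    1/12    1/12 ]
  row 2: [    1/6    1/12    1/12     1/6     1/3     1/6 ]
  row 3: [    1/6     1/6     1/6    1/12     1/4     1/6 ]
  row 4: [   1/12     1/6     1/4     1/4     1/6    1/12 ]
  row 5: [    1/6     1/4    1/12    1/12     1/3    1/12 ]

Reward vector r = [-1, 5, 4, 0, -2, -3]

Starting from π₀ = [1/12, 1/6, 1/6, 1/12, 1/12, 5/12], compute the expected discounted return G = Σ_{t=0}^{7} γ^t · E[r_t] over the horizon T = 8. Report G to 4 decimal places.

G = 2.3931

t=0: π = [0.0833, 0.1667, 0.1667, 0.0833, 0.0833, 0.4167], E[r] = 0.0000, γ^t·E[r] = 0.000000, running G = 0.000000
t=1: π = [0.1458, 0.2153, 0.1389, 0.1389, 0.2500, 0.1111], E[r] = 0.6528, γ^t·E[r] = 0.522222, running G = 0.522222
t=2: π = [0.1279, 0.2002, 0.1846, 0.1788, 0.1898, 0.1186], E[r] = 0.8762, γ^t·E[r] = 0.560741, running G = 1.082963
t=3: π = [0.1342, 0.1945, 0.1739, 0.1684, 0.2048, 0.1243], E[r] = 0.7518, γ^t·E[r] = 0.384914, running G = 1.467877
t=4: π = [0.1334, 0.1950, 0.1751, 0.1705, 0.2030, 0.1230], E[r] = 0.7667, γ^t·E[r] = 0.314021, running G = 1.781898
t=5: π = [0.1335, 0.1948, 0.1750, 0.1702, 0.2032, 0.1233], E[r] = 0.7644, γ^t·E[r] = 0.250473, running G = 2.032371
t=6: π = [0.1335, 0.1948, 0.1750, 0.1703, 0.2032, 0.1232], E[r] = 0.7645, γ^t·E[r] = 0.200404, running G = 2.232775
t=7: π = [0.1335, 0.1948, 0.1750, 0.1703, 0.2032, 0.1232], E[r] = 0.7645, γ^t·E[r] = 0.160324, running G = 2.393099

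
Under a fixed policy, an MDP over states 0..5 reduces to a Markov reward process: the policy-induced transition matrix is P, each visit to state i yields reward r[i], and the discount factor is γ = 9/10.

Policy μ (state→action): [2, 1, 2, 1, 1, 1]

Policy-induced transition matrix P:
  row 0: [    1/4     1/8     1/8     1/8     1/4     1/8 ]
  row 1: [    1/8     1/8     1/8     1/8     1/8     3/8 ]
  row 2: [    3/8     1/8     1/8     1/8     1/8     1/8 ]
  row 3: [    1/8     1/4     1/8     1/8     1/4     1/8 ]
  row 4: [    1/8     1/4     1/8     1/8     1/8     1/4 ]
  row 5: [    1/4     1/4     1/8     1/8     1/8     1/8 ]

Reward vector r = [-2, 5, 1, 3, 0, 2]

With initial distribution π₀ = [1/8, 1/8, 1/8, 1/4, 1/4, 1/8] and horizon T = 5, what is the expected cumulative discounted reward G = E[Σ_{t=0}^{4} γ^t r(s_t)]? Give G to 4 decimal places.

t=0: π = [0.1250, 0.1250, 0.1250, 0.2500, 0.2500, 0.1250], E[r] = 1.5000, γ^t·E[r] = 1.500000, running G = 1.500000
t=1: π = [0.1875, 0.2031, 0.1250, 0.1250, 0.1719, 0.1875], E[r] = 1.5156, γ^t·E[r] = 1.364063, running G = 2.864063
t=2: π = [0.2031, 0.1855, 0.1250, 0.1250, 0.1641, 0.1973], E[r] = 1.4160, γ^t·E[r] = 1.146973, running G = 4.011035
t=3: π = [0.2063, 0.1858, 0.1250, 0.1250, 0.1660, 0.1919], E[r] = 1.4001, γ^t·E[r] = 1.020707, running G = 5.031742
t=4: π = [0.2060, 0.1854, 0.1250, 0.1250, 0.1664, 0.1922], E[r] = 1.3992, γ^t·E[r] = 0.917995, running G = 5.949737

G = 5.9497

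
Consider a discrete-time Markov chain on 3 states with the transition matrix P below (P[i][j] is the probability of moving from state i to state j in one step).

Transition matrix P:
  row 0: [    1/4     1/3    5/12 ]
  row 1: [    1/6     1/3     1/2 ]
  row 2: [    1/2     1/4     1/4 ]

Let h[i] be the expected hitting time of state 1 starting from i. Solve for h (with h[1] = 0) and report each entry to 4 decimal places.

First-step conditioning: h[1] = 0; for i ≠ 1, h[i] = 1 + Σ_k P[i][k]·h[k].
  h[0] = 1 + 1/4·h[0] + 5/12·h[2]
  h[2] = 1 + 1/2·h[0] + 1/4·h[2]
Solving the 2×2 linear system over states ≠ 1 gives exactly h = [56/17, 0, 60/17] (h[1] = 0 is the target).

h = [3.2941, 0.0000, 3.5294]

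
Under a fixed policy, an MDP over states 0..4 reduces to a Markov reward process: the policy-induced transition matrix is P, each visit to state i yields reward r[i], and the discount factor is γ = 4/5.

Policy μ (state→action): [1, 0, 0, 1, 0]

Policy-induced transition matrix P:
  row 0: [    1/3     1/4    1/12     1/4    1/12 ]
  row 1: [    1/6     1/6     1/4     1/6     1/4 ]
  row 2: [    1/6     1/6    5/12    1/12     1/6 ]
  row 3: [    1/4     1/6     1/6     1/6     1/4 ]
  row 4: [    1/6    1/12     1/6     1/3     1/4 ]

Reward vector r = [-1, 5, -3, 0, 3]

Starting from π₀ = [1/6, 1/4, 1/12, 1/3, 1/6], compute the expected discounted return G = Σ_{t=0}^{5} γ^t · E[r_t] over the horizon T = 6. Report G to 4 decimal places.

G = 2.9426

t=0: π = [0.1667, 0.2500, 0.0833, 0.3333, 0.1667], E[r] = 1.3333, γ^t·E[r] = 1.333333, running G = 1.333333
t=1: π = [0.2222, 0.1667, 0.1944, 0.2014, 0.2153], E[r] = 0.6736, γ^t·E[r] = 0.538889, running G = 1.872222
t=2: π = [0.2205, 0.1672, 0.2106, 0.2049, 0.1968], E[r] = 0.5741, γ^t·E[r] = 0.367407, running G = 2.239630
t=3: π = [0.2205, 0.1686, 0.2149, 0.2003, 0.1957], E[r] = 0.5652, γ^t·E[r] = 0.289358, running G = 2.528988
t=4: π = [0.2201, 0.1687, 0.2161, 0.1997, 0.1953], E[r] = 0.5614, γ^t·E[r] = 0.229942, running G = 2.758930
t=5: π = [0.2200, 0.1687, 0.2164, 0.1996, 0.1953], E[r] = 0.5604, γ^t·E[r] = 0.183624, running G = 2.942554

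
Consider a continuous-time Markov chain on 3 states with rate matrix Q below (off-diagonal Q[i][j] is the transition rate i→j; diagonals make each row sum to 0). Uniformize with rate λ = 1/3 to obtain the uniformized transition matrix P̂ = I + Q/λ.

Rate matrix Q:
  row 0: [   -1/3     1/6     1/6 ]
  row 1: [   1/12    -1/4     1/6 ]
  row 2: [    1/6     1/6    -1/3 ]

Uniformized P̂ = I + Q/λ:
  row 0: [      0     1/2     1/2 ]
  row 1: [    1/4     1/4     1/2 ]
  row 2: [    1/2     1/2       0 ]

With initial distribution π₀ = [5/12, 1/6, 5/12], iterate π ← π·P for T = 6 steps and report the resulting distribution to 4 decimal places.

t=0: π = [0.4167, 0.1667, 0.4167]
t=1: π = [0.2500, 0.4583, 0.2917]
t=2: π = [0.2604, 0.3854, 0.3542]
t=3: π = [0.2734, 0.4036, 0.3229]
t=4: π = [0.2624, 0.3991, 0.3385]
t=5: π = [0.2690, 0.4002, 0.3307]
t=6: π = [0.2654, 0.3999, 0.3346]

π = [0.2654, 0.3999, 0.3346]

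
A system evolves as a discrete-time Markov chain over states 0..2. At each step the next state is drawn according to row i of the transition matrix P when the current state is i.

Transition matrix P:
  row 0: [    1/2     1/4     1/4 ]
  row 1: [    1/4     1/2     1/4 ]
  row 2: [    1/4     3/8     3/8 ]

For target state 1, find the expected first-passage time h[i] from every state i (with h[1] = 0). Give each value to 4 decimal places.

h = [3.5000, 0.0000, 3.0000]

First-step conditioning: h[1] = 0; for i ≠ 1, h[i] = 1 + Σ_k P[i][k]·h[k].
  h[0] = 1 + 1/2·h[0] + 1/4·h[2]
  h[2] = 1 + 1/4·h[0] + 3/8·h[2]
Solving the 2×2 linear system over states ≠ 1 gives exactly h = [7/2, 0, 3] (h[1] = 0 is the target).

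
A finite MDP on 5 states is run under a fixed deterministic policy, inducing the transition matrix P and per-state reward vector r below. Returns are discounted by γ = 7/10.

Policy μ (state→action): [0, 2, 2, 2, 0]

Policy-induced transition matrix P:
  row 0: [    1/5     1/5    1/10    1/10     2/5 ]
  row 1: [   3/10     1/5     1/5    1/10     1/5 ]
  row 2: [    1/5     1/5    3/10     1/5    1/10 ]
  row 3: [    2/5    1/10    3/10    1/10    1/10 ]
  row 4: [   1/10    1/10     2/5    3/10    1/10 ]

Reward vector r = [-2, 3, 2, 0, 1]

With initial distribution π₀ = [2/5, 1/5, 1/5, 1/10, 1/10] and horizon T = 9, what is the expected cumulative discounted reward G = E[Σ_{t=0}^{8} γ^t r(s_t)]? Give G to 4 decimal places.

t=0: π = [0.4000, 0.2000, 0.2000, 0.1000, 0.1000], E[r] = 0.3000, γ^t·E[r] = 0.300000, running G = 0.300000
t=1: π = [0.2300, 0.1800, 0.2100, 0.1400, 0.2400], E[r] = 0.7400, γ^t·E[r] = 0.518000, running G = 0.818000
t=2: π = [0.2220, 0.1620, 0.2600, 0.1690, 0.1870], E[r] = 0.7490, γ^t·E[r] = 0.367010, running G = 1.185010
t=3: π = [0.2313, 0.1644, 0.2581, 0.1634, 0.1828], E[r] = 0.7296, γ^t·E[r] = 0.250253, running G = 1.435263
t=4: π = [0.2308, 0.1654, 0.2556, 0.1624, 0.1858], E[r] = 0.7315, γ^t·E[r] = 0.175621, running G = 1.610884
t=5: π = [0.2304, 0.1652, 0.2559, 0.1627, 0.1858], E[r] = 0.7322, γ^t·E[r] = 0.123065, running G = 1.733949
t=6: π = [0.2305, 0.1651, 0.2560, 0.1627, 0.1856], E[r] = 0.7321, γ^t·E[r] = 0.086128, running G = 1.820077
t=7: π = [0.2305, 0.1652, 0.2560, 0.1627, 0.1857], E[r] = 0.7320, γ^t·E[r] = 0.060287, running G = 1.880365
t=8: π = [0.2305, 0.1652, 0.2560, 0.1627, 0.1857], E[r] = 0.7321, γ^t·E[r] = 0.042202, running G = 1.922566

G = 1.9226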